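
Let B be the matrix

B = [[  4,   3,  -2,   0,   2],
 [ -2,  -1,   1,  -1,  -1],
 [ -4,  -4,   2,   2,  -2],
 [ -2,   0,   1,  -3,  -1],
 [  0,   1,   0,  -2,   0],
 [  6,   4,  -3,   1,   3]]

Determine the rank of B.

2

Row reduce to echelon form.
R2 ← R2 + (1/2)·R1: [0, 1/2, 0, -1, 0]
R3 ← R3 + R1: [0, -1, 0, 2, 0]
R4 ← R4 + (1/2)·R1: [0, 3/2, 0, -3, 0]
R6 ← R6 − (3/2)·R1: [0, -1/2, 0, 1, 0]
R3 ← R3 + (2)·R2: [0, 0, 0, 0, 0]
R4 ← R4 − (3)·R2: [0, 0, 0, 0, 0]
R5 ← R5 − (2)·R2: [0, 0, 0, 0, 0]
R6 ← R6 + R2: [0, 0, 0, 0, 0]
Echelon form has 2 nonzero rows, so rank(B) = 2.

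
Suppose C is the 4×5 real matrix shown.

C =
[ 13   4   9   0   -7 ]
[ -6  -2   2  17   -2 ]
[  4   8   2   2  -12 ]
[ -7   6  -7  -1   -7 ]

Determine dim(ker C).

Row reduce to echelon form.
R2 ← R2 + (6/13)·R1: [0, -2/13, 80/13, 17, -68/13]
R3 ← R3 − (4/13)·R1: [0, 88/13, -10/13, 2, -128/13]
R4 ← R4 + (7/13)·R1: [0, 106/13, -28/13, -1, -140/13]
R3 ← R3 + (44)·R2: [0, 0, 270, 750, -240]
R4 ← R4 + (53)·R2: [0, 0, 324, 900, -288]
R4 ← R4 − (6/5)·R3: [0, 0, 0, 0, 0]
3 nonzero rows, so rank(C) = 3.
C has 5 columns; by rank–nullity, nullity = 5 − 3 = 2.

2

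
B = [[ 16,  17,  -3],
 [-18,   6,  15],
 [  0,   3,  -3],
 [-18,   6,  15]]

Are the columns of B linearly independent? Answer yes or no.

yes

Row reduce B to echelon form.
R2 ← R2 + (9/8)·R1: [0, 201/8, 93/8]
R4 ← R4 + (9/8)·R1: [0, 201/8, 93/8]
R3 ← R3 − (8/67)·R2: [0, 0, -294/67]
R4 ← R4 − R2: [0, 0, 0]
3 pivots among 3 columns.
Every column is a pivot column, so the columns are linearly independent.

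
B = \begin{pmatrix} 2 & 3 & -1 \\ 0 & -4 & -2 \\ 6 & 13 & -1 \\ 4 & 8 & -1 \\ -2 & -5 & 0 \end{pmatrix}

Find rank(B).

Row reduce to echelon form.
R3 ← R3 − (3)·R1: [0, 4, 2]
R4 ← R4 − (2)·R1: [0, 2, 1]
R5 ← R5 + R1: [0, -2, -1]
R3 ← R3 + R2: [0, 0, 0]
R4 ← R4 + (1/2)·R2: [0, 0, 0]
R5 ← R5 − (1/2)·R2: [0, 0, 0]
Echelon form has 2 nonzero rows, so rank(B) = 2.

2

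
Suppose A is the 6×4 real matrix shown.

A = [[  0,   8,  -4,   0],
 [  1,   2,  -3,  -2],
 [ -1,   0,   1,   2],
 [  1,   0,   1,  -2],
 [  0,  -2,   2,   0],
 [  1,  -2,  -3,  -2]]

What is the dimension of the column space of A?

Row reduce to echelon form.
Swap R1 ↔ R2
R3 ← R3 + R1: [0, 2, -2, 0]
R4 ← R4 − R1: [0, -2, 4, 0]
R6 ← R6 − R1: [0, -4, 0, 0]
R3 ← R3 − (1/4)·R2: [0, 0, -1, 0]
R4 ← R4 + (1/4)·R2: [0, 0, 3, 0]
R5 ← R5 + (1/4)·R2: [0, 0, 1, 0]
R6 ← R6 + (1/2)·R2: [0, 0, -2, 0]
R4 ← R4 + (3)·R3: [0, 0, 0, 0]
R5 ← R5 + R3: [0, 0, 0, 0]
R6 ← R6 − (2)·R3: [0, 0, 0, 0]
Echelon form has 3 nonzero rows, so rank(A) = 3.
The column space has dimension equal to the rank: 3.

3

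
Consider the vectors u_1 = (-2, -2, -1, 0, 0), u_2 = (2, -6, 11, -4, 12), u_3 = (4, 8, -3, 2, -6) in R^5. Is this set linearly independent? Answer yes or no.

Form the matrix with these vectors as rows and row reduce.
R2 ← R2 + R1: [0, -8, 10, -4, 12]
R3 ← R3 + (2)·R1: [0, 4, -5, 2, -6]
R3 ← R3 + (1/2)·R2: [0, 0, 0, 0, 0]
2 nonzero rows, so the 3 vectors span a space of dimension 2.
Since 2 < 3, the vectors are linearly dependent.

no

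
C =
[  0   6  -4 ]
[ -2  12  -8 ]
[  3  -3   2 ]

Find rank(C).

2

Row reduce to echelon form.
Swap R1 ↔ R2
R3 ← R3 + (3/2)·R1: [0, 15, -10]
R3 ← R3 − (5/2)·R2: [0, 0, 0]
Echelon form has 2 nonzero rows, so rank(C) = 2.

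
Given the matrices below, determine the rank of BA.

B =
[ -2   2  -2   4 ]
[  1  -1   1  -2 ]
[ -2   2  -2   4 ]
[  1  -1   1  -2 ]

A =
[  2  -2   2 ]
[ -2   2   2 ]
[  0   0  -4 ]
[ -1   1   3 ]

First compute BA:
[[-12,  12,  20],
 [  6,  -6, -10],
 [-12,  12,  20],
 [  6,  -6, -10]]
Now row reduce the product.
R2 ← R2 + (1/2)·R1: [0, 0, 0]
R3 ← R3 − R1: [0, 0, 0]
R4 ← R4 + (1/2)·R1: [0, 0, 0]
1 nonzero row, so rank(BA) = 1.

1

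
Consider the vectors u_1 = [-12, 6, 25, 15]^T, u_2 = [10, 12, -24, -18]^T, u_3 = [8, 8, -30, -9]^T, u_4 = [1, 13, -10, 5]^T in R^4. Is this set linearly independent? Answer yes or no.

yes

Form the matrix with these vectors as rows and row reduce.
R2 ← R2 + (5/6)·R1: [0, 17, -19/6, -11/2]
R3 ← R3 + (2/3)·R1: [0, 12, -40/3, 1]
R4 ← R4 + (1/12)·R1: [0, 27/2, -95/12, 25/4]
R3 ← R3 − (12/17)·R2: [0, 0, -566/51, 83/17]
R4 ← R4 − (27/34)·R2: [0, 0, -551/102, 361/34]
R4 ← R4 − (551/1132)·R3: [0, 0, 0, 9329/1132]
4 nonzero rows, so the 4 vectors span a space of dimension 4.
Since 4 = 4, the vectors are linearly independent.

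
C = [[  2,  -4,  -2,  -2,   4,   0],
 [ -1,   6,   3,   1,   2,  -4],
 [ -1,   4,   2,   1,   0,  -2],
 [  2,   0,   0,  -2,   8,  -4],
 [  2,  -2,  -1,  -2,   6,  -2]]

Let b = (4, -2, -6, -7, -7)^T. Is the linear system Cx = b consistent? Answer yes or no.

no

Row reduce the augmented matrix [C | b].
R2 ← R2 + (1/2)·R1: [0, 4, 2, 0, 4, -4, 0]
R3 ← R3 + (1/2)·R1: [0, 2, 1, 0, 2, -2, -4]
R4 ← R4 − R1: [0, 4, 2, 0, 4, -4, -11]
R5 ← R5 − R1: [0, 2, 1, 0, 2, -2, -11]
R3 ← R3 − (1/2)·R2: [0, 0, 0, 0, 0, 0, -4]
R4 ← R4 − R2: [0, 0, 0, 0, 0, 0, -11]
R5 ← R5 − (1/2)·R2: [0, 0, 0, 0, 0, 0, -11]
R4 ← R4 − (11/4)·R3: [0, 0, 0, 0, 0, 0, 0]
R5 ← R5 − (11/4)·R3: [0, 0, 0, 0, 0, 0, 0]
The echelon form has 3 nonzero rows; the last pivot sits in the augmented column, so rank(C) = 2 but rank([C|b]) = 3.
Since the ranks differ, the system is inconsistent.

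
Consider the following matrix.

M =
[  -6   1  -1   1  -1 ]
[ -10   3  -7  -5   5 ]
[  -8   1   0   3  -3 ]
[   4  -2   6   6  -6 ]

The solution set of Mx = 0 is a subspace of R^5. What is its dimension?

Row reduce to echelon form.
R2 ← R2 − (5/3)·R1: [0, 4/3, -16/3, -20/3, 20/3]
R3 ← R3 − (4/3)·R1: [0, -1/3, 4/3, 5/3, -5/3]
R4 ← R4 + (2/3)·R1: [0, -4/3, 16/3, 20/3, -20/3]
R3 ← R3 + (1/4)·R2: [0, 0, 0, 0, 0]
R4 ← R4 + R2: [0, 0, 0, 0, 0]
2 nonzero rows, so rank(M) = 2.
M has 5 columns; by rank–nullity, nullity = 5 − 2 = 3.

3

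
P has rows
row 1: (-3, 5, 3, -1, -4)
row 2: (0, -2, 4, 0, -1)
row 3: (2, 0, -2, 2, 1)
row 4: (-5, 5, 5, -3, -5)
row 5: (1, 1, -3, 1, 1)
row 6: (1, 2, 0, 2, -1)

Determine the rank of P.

3

Row reduce to echelon form.
R3 ← R3 + (2/3)·R1: [0, 10/3, 0, 4/3, -5/3]
R4 ← R4 − (5/3)·R1: [0, -10/3, 0, -4/3, 5/3]
R5 ← R5 + (1/3)·R1: [0, 8/3, -2, 2/3, -1/3]
R6 ← R6 + (1/3)·R1: [0, 11/3, 1, 5/3, -7/3]
R3 ← R3 + (5/3)·R2: [0, 0, 20/3, 4/3, -10/3]
R4 ← R4 − (5/3)·R2: [0, 0, -20/3, -4/3, 10/3]
R5 ← R5 + (4/3)·R2: [0, 0, 10/3, 2/3, -5/3]
R6 ← R6 + (11/6)·R2: [0, 0, 25/3, 5/3, -25/6]
R4 ← R4 + R3: [0, 0, 0, 0, 0]
R5 ← R5 − (1/2)·R3: [0, 0, 0, 0, 0]
R6 ← R6 − (5/4)·R3: [0, 0, 0, 0, 0]
Echelon form has 3 nonzero rows, so rank(P) = 3.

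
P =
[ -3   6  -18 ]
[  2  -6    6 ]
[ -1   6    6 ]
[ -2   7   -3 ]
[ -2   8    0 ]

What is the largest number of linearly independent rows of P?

Row reduce to echelon form.
R2 ← R2 + (2/3)·R1: [0, -2, -6]
R3 ← R3 − (1/3)·R1: [0, 4, 12]
R4 ← R4 − (2/3)·R1: [0, 3, 9]
R5 ← R5 − (2/3)·R1: [0, 4, 12]
R3 ← R3 + (2)·R2: [0, 0, 0]
R4 ← R4 + (3/2)·R2: [0, 0, 0]
R5 ← R5 + (2)·R2: [0, 0, 0]
Echelon form has 2 nonzero rows, so rank(P) = 2.
The rank gives the maximum number of linearly independent rows: 2.

2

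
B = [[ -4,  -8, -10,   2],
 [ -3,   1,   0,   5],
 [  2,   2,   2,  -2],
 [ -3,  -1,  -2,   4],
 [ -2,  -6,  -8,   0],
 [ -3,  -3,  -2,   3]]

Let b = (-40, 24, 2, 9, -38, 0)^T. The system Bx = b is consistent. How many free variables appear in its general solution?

Row reduce the augmented matrix [B | b].
R2 ← R2 − (3/4)·R1: [0, 7, 15/2, 7/2, 54]
R3 ← R3 + (1/2)·R1: [0, -2, -3, -1, -18]
R4 ← R4 − (3/4)·R1: [0, 5, 11/2, 5/2, 39]
R5 ← R5 − (1/2)·R1: [0, -2, -3, -1, -18]
R6 ← R6 − (3/4)·R1: [0, 3, 11/2, 3/2, 30]
R3 ← R3 + (2/7)·R2: [0, 0, -6/7, 0, -18/7]
R4 ← R4 − (5/7)·R2: [0, 0, 1/7, 0, 3/7]
R5 ← R5 + (2/7)·R2: [0, 0, -6/7, 0, -18/7]
R6 ← R6 − (3/7)·R2: [0, 0, 16/7, 0, 48/7]
R4 ← R4 + (1/6)·R3: [0, 0, 0, 0, 0]
R5 ← R5 − R3: [0, 0, 0, 0, 0]
R6 ← R6 + (8/3)·R3: [0, 0, 0, 0, 0]
The echelon form has 3 nonzero rows, and every pivot lies in the first 4 columns, so rank(B) = rank([B|b]) = 3.
The system is consistent.
Free variables = (unknowns) − (rank) = 4 − 3 = 1.

1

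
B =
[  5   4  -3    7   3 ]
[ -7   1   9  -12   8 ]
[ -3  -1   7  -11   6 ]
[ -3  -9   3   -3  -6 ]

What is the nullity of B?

Row reduce to echelon form.
R2 ← R2 + (7/5)·R1: [0, 33/5, 24/5, -11/5, 61/5]
R3 ← R3 + (3/5)·R1: [0, 7/5, 26/5, -34/5, 39/5]
R4 ← R4 + (3/5)·R1: [0, -33/5, 6/5, 6/5, -21/5]
R3 ← R3 − (7/33)·R2: [0, 0, 46/11, -19/3, 172/33]
R4 ← R4 + R2: [0, 0, 6, -1, 8]
R4 ← R4 − (33/23)·R3: [0, 0, 0, 186/23, 12/23]
4 nonzero rows, so rank(B) = 4.
B has 5 columns; by rank–nullity, nullity = 5 − 4 = 1.

1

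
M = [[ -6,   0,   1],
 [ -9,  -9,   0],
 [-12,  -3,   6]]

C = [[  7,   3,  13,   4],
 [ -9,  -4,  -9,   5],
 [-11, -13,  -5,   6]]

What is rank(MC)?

First compute MC:
[[-53, -31, -83, -18],
 [ 18,   9, -36, -81],
 [-123, -102, -159, -27]]
Now row reduce the product.
R2 ← R2 + (18/53)·R1: [0, -81/53, -3402/53, -4617/53]
R3 ← R3 − (123/53)·R1: [0, -1593/53, 1782/53, 783/53]
R3 ← R3 − (59/3)·R2: [0, 0, 1296, 1728]
3 nonzero rows, so rank(MC) = 3.

3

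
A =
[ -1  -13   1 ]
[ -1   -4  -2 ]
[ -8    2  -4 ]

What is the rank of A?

3

Row reduce to echelon form.
R2 ← R2 − R1: [0, 9, -3]
R3 ← R3 − (8)·R1: [0, 106, -12]
R3 ← R3 − (106/9)·R2: [0, 0, 70/3]
Echelon form has 3 nonzero rows, so rank(A) = 3.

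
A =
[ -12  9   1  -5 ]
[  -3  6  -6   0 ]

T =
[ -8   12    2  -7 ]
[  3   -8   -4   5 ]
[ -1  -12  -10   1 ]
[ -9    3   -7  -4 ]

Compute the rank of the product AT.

2

First compute AT:
[[167, -243, -35, 150],
 [ 48, -12,  30,  45]]
Now row reduce the product.
R2 ← R2 − (48/167)·R1: [0, 9660/167, 6690/167, 315/167]
2 nonzero rows, so rank(AT) = 2.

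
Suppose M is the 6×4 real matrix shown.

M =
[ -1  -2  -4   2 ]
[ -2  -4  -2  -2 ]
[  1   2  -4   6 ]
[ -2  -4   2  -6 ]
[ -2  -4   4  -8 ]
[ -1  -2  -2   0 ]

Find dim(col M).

Row reduce to echelon form.
R2 ← R2 − (2)·R1: [0, 0, 6, -6]
R3 ← R3 + R1: [0, 0, -8, 8]
R4 ← R4 − (2)·R1: [0, 0, 10, -10]
R5 ← R5 − (2)·R1: [0, 0, 12, -12]
R6 ← R6 − R1: [0, 0, 2, -2]
R3 ← R3 + (4/3)·R2: [0, 0, 0, 0]
R4 ← R4 − (5/3)·R2: [0, 0, 0, 0]
R5 ← R5 − (2)·R2: [0, 0, 0, 0]
R6 ← R6 − (1/3)·R2: [0, 0, 0, 0]
Echelon form has 2 nonzero rows, so rank(M) = 2.
The column space has dimension equal to the rank: 2.

2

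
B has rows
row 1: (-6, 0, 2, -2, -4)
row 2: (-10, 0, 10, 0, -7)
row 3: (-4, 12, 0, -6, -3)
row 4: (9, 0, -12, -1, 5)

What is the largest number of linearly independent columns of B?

Row reduce to echelon form.
R2 ← R2 − (5/3)·R1: [0, 0, 20/3, 10/3, -1/3]
R3 ← R3 − (2/3)·R1: [0, 12, -4/3, -14/3, -1/3]
R4 ← R4 + (3/2)·R1: [0, 0, -9, -4, -1]
Swap R2 ↔ R3
R4 ← R4 + (27/20)·R3: [0, 0, 0, 1/2, -29/20]
Echelon form has 4 nonzero rows, so rank(B) = 4.
The rank gives the maximum number of linearly independent columns: 4.

4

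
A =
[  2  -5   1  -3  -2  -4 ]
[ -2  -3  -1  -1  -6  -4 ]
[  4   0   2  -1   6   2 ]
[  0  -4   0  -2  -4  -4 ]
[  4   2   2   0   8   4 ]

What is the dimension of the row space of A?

Row reduce to echelon form.
R2 ← R2 + R1: [0, -8, 0, -4, -8, -8]
R3 ← R3 − (2)·R1: [0, 10, 0, 5, 10, 10]
R5 ← R5 − (2)·R1: [0, 12, 0, 6, 12, 12]
R3 ← R3 + (5/4)·R2: [0, 0, 0, 0, 0, 0]
R4 ← R4 − (1/2)·R2: [0, 0, 0, 0, 0, 0]
R5 ← R5 + (3/2)·R2: [0, 0, 0, 0, 0, 0]
Echelon form has 2 nonzero rows, so rank(A) = 2.
The row space has dimension equal to the rank: 2.

2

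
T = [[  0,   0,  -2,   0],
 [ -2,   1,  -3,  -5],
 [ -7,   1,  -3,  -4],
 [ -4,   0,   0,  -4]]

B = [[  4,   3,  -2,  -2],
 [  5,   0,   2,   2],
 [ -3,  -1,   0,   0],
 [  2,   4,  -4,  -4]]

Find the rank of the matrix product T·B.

First compute TB:
[[  6,   2,   0,   0],
 [ -4, -23,  26,  26],
 [-22, -34,  32,  32],
 [-24, -28,  24,  24]]
Now row reduce the product.
R2 ← R2 + (2/3)·R1: [0, -65/3, 26, 26]
R3 ← R3 + (11/3)·R1: [0, -80/3, 32, 32]
R4 ← R4 + (4)·R1: [0, -20, 24, 24]
R3 ← R3 − (16/13)·R2: [0, 0, 0, 0]
R4 ← R4 − (12/13)·R2: [0, 0, 0, 0]
2 nonzero rows, so rank(TB) = 2.

2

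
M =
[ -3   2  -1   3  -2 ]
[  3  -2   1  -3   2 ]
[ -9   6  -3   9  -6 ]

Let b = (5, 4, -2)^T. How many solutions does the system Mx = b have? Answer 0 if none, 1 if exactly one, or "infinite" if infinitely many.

Row reduce the augmented matrix [M | b].
R2 ← R2 + R1: [0, 0, 0, 0, 0, 9]
R3 ← R3 − (3)·R1: [0, 0, 0, 0, 0, -17]
R3 ← R3 + (17/9)·R2: [0, 0, 0, 0, 0, 0]
The echelon form has 2 nonzero rows; the last pivot sits in the augmented column, so rank(M) = 1 but rank([M|b]) = 2.
Since the ranks differ, the system is inconsistent.
It has no solutions.

0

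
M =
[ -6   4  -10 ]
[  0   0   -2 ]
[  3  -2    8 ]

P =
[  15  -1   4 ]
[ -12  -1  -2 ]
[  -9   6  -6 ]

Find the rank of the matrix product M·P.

2

First compute MP:
[[-48, -58,  28],
 [ 18, -12,  12],
 [ -3,  47, -32]]
Now row reduce the product.
R2 ← R2 + (3/8)·R1: [0, -135/4, 45/2]
R3 ← R3 − (1/16)·R1: [0, 405/8, -135/4]
R3 ← R3 + (3/2)·R2: [0, 0, 0]
2 nonzero rows, so rank(MP) = 2.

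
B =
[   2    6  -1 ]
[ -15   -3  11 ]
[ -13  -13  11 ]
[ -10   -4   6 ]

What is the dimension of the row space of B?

3

Row reduce to echelon form.
R2 ← R2 + (15/2)·R1: [0, 42, 7/2]
R3 ← R3 + (13/2)·R1: [0, 26, 9/2]
R4 ← R4 + (5)·R1: [0, 26, 1]
R3 ← R3 − (13/21)·R2: [0, 0, 7/3]
R4 ← R4 − (13/21)·R2: [0, 0, -7/6]
R4 ← R4 + (1/2)·R3: [0, 0, 0]
Echelon form has 3 nonzero rows, so rank(B) = 3.
The row space has dimension equal to the rank: 3.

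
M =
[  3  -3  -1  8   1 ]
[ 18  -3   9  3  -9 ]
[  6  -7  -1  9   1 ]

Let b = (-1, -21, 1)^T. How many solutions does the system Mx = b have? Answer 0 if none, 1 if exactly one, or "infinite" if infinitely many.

infinite

Row reduce the augmented matrix [M | b].
R2 ← R2 − (6)·R1: [0, 15, 15, -45, -15, -15]
R3 ← R3 − (2)·R1: [0, -1, 1, -7, -1, 3]
R3 ← R3 + (1/15)·R2: [0, 0, 2, -10, -2, 2]
The echelon form has 3 nonzero rows, and every pivot lies in the first 5 columns, so rank(M) = rank([M|b]) = 3.
The system is consistent.
rank = 3 < 5 unknowns, so there are infinitely many solutions.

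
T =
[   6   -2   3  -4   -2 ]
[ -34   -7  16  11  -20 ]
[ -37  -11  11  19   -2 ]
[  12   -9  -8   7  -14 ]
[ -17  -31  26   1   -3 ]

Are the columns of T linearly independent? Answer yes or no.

yes

Row reduce T to echelon form.
R2 ← R2 + (17/3)·R1: [0, -55/3, 33, -35/3, -94/3]
R3 ← R3 + (37/6)·R1: [0, -70/3, 59/2, -17/3, -43/3]
R4 ← R4 − (2)·R1: [0, -5, -14, 15, -10]
R5 ← R5 + (17/6)·R1: [0, -110/3, 69/2, -31/3, -26/3]
R3 ← R3 − (14/11)·R2: [0, 0, -25/2, 101/11, 281/11]
R4 ← R4 − (3/11)·R2: [0, 0, -23, 200/11, -16/11]
R5 ← R5 − (2)·R2: [0, 0, -63/2, 13, 54]
R4 ← R4 − (46/25)·R3: [0, 0, 0, 354/275, -13326/275]
R5 ← R5 − (63/25)·R3: [0, 0, 0, -2788/275, -2853/275]
R5 ← R5 + (1394/177)·R4: [0, 0, 0, 0, -23129/59]
5 pivots among 5 columns.
Every column is a pivot column, so the columns are linearly independent.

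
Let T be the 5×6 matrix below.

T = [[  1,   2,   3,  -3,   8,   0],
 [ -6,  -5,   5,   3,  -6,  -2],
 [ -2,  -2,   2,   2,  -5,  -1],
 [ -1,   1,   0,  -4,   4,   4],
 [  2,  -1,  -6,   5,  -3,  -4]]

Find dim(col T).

5

Row reduce to echelon form.
R2 ← R2 + (6)·R1: [0, 7, 23, -15, 42, -2]
R3 ← R3 + (2)·R1: [0, 2, 8, -4, 11, -1]
R4 ← R4 + R1: [0, 3, 3, -7, 12, 4]
R5 ← R5 − (2)·R1: [0, -5, -12, 11, -19, -4]
R3 ← R3 − (2/7)·R2: [0, 0, 10/7, 2/7, -1, -3/7]
R4 ← R4 − (3/7)·R2: [0, 0, -48/7, -4/7, -6, 34/7]
R5 ← R5 + (5/7)·R2: [0, 0, 31/7, 2/7, 11, -38/7]
R4 ← R4 + (24/5)·R3: [0, 0, 0, 4/5, -54/5, 14/5]
R5 ← R5 − (31/10)·R3: [0, 0, 0, -3/5, 141/10, -41/10]
R5 ← R5 + (3/4)·R4: [0, 0, 0, 0, 6, -2]
Echelon form has 5 nonzero rows, so rank(T) = 5.
The column space has dimension equal to the rank: 5.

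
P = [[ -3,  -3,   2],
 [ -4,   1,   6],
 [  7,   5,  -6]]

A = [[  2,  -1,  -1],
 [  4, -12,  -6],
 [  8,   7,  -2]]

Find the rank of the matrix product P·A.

2

First compute PA:
[[ -2,  53,  17],
 [ 44,  34, -14],
 [-14, -109, -25]]
Now row reduce the product.
R2 ← R2 + (22)·R1: [0, 1200, 360]
R3 ← R3 − (7)·R1: [0, -480, -144]
R3 ← R3 + (2/5)·R2: [0, 0, 0]
2 nonzero rows, so rank(PA) = 2.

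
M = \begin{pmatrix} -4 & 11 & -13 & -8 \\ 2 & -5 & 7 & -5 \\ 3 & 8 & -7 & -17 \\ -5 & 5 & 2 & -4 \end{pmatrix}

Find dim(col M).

Row reduce to echelon form.
R2 ← R2 + (1/2)·R1: [0, 1/2, 1/2, -9]
R3 ← R3 + (3/4)·R1: [0, 65/4, -67/4, -23]
R4 ← R4 − (5/4)·R1: [0, -35/4, 73/4, 6]
R3 ← R3 − (65/2)·R2: [0, 0, -33, 539/2]
R4 ← R4 + (35/2)·R2: [0, 0, 27, -303/2]
R4 ← R4 + (9/11)·R3: [0, 0, 0, 69]
Echelon form has 4 nonzero rows, so rank(M) = 4.
The column space has dimension equal to the rank: 4.

4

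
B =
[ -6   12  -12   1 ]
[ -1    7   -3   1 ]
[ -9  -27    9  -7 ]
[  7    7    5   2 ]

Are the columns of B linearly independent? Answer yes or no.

Row reduce B to echelon form.
R2 ← R2 − (1/6)·R1: [0, 5, -1, 5/6]
R3 ← R3 − (3/2)·R1: [0, -45, 27, -17/2]
R4 ← R4 + (7/6)·R1: [0, 21, -9, 19/6]
R3 ← R3 + (9)·R2: [0, 0, 18, -1]
R4 ← R4 − (21/5)·R2: [0, 0, -24/5, -1/3]
R4 ← R4 + (4/15)·R3: [0, 0, 0, -3/5]
4 pivots among 4 columns.
Every column is a pivot column, so the columns are linearly independent.

yes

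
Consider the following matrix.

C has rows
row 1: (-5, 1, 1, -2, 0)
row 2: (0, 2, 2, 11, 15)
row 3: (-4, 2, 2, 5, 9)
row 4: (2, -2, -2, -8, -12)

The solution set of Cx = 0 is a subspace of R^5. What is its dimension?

Row reduce to echelon form.
R3 ← R3 − (4/5)·R1: [0, 6/5, 6/5, 33/5, 9]
R4 ← R4 + (2/5)·R1: [0, -8/5, -8/5, -44/5, -12]
R3 ← R3 − (3/5)·R2: [0, 0, 0, 0, 0]
R4 ← R4 + (4/5)·R2: [0, 0, 0, 0, 0]
2 nonzero rows, so rank(C) = 2.
C has 5 columns; by rank–nullity, nullity = 5 − 2 = 3.

3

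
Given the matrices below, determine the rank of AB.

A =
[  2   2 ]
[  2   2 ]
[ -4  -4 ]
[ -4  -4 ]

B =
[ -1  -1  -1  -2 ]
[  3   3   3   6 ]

First compute AB:
[[  4,   4,   4,   8],
 [  4,   4,   4,   8],
 [ -8,  -8,  -8, -16],
 [ -8,  -8,  -8, -16]]
Now row reduce the product.
R2 ← R2 − R1: [0, 0, 0, 0]
R3 ← R3 + (2)·R1: [0, 0, 0, 0]
R4 ← R4 + (2)·R1: [0, 0, 0, 0]
1 nonzero row, so rank(AB) = 1.

1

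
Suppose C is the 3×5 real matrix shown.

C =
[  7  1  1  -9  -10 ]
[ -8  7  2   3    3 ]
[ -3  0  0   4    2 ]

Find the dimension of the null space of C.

Row reduce to echelon form.
R2 ← R2 + (8/7)·R1: [0, 57/7, 22/7, -51/7, -59/7]
R3 ← R3 + (3/7)·R1: [0, 3/7, 3/7, 1/7, -16/7]
R3 ← R3 − (1/19)·R2: [0, 0, 5/19, 10/19, -35/19]
3 nonzero rows, so rank(C) = 3.
C has 5 columns; by rank–nullity, nullity = 5 − 3 = 2.

2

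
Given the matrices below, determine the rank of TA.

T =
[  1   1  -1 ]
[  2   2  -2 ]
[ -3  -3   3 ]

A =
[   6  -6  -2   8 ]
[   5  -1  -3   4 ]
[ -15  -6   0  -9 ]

1

First compute TA:
[[ 26,  -1,  -5,  21],
 [ 52,  -2, -10,  42],
 [-78,   3,  15, -63]]
Now row reduce the product.
R2 ← R2 − (2)·R1: [0, 0, 0, 0]
R3 ← R3 + (3)·R1: [0, 0, 0, 0]
1 nonzero row, so rank(TA) = 1.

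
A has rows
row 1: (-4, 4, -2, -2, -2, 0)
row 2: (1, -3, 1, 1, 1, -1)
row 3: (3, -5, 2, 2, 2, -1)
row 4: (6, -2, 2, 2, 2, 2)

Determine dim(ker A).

Row reduce to echelon form.
R2 ← R2 + (1/4)·R1: [0, -2, 1/2, 1/2, 1/2, -1]
R3 ← R3 + (3/4)·R1: [0, -2, 1/2, 1/2, 1/2, -1]
R4 ← R4 + (3/2)·R1: [0, 4, -1, -1, -1, 2]
R3 ← R3 − R2: [0, 0, 0, 0, 0, 0]
R4 ← R4 + (2)·R2: [0, 0, 0, 0, 0, 0]
2 nonzero rows, so rank(A) = 2.
A has 6 columns; by rank–nullity, nullity = 6 − 2 = 4.

4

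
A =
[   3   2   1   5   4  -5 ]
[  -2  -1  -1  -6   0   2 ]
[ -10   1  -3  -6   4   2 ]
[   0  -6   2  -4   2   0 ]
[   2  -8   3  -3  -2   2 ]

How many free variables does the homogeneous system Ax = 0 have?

Row reduce to echelon form.
R2 ← R2 + (2/3)·R1: [0, 1/3, -1/3, -8/3, 8/3, -4/3]
R3 ← R3 + (10/3)·R1: [0, 23/3, 1/3, 32/3, 52/3, -44/3]
R5 ← R5 − (2/3)·R1: [0, -28/3, 7/3, -19/3, -14/3, 16/3]
R3 ← R3 − (23)·R2: [0, 0, 8, 72, -44, 16]
R4 ← R4 + (18)·R2: [0, 0, -4, -52, 50, -24]
R5 ← R5 + (28)·R2: [0, 0, -7, -81, 70, -32]
R4 ← R4 + (1/2)·R3: [0, 0, 0, -16, 28, -16]
R5 ← R5 + (7/8)·R3: [0, 0, 0, -18, 63/2, -18]
R5 ← R5 − (9/8)·R4: [0, 0, 0, 0, 0, 0]
4 nonzero rows, so rank(A) = 4.
A has 6 columns; by rank–nullity, nullity = 6 − 4 = 2.

2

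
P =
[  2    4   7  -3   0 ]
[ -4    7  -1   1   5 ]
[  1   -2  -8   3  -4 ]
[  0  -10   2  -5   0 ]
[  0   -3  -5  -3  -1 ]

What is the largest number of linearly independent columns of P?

5

Row reduce to echelon form.
R2 ← R2 + (2)·R1: [0, 15, 13, -5, 5]
R3 ← R3 − (1/2)·R1: [0, -4, -23/2, 9/2, -4]
R3 ← R3 + (4/15)·R2: [0, 0, -241/30, 19/6, -8/3]
R4 ← R4 + (2/3)·R2: [0, 0, 32/3, -25/3, 10/3]
R5 ← R5 + (1/5)·R2: [0, 0, -12/5, -4, 0]
R4 ← R4 + (320/241)·R3: [0, 0, 0, -995/241, -50/241]
R5 ← R5 − (72/241)·R3: [0, 0, 0, -1192/241, 192/241]
R5 ← R5 − (1192/995)·R4: [0, 0, 0, 0, 208/199]
Echelon form has 5 nonzero rows, so rank(P) = 5.
The rank gives the maximum number of linearly independent columns: 5.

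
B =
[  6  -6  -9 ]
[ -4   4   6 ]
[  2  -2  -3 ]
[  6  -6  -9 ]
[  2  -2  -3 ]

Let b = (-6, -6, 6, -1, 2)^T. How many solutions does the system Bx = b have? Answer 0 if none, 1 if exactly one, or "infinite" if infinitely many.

Row reduce the augmented matrix [B | b].
R2 ← R2 + (2/3)·R1: [0, 0, 0, -10]
R3 ← R3 − (1/3)·R1: [0, 0, 0, 8]
R4 ← R4 − R1: [0, 0, 0, 5]
R5 ← R5 − (1/3)·R1: [0, 0, 0, 4]
R3 ← R3 + (4/5)·R2: [0, 0, 0, 0]
R4 ← R4 + (1/2)·R2: [0, 0, 0, 0]
R5 ← R5 + (2/5)·R2: [0, 0, 0, 0]
The echelon form has 2 nonzero rows; the last pivot sits in the augmented column, so rank(B) = 1 but rank([B|b]) = 2.
Since the ranks differ, the system is inconsistent.
It has no solutions.

0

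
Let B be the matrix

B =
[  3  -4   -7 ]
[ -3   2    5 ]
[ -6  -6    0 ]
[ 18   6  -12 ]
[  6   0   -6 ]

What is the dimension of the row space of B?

2

Row reduce to echelon form.
R2 ← R2 + R1: [0, -2, -2]
R3 ← R3 + (2)·R1: [0, -14, -14]
R4 ← R4 − (6)·R1: [0, 30, 30]
R5 ← R5 − (2)·R1: [0, 8, 8]
R3 ← R3 − (7)·R2: [0, 0, 0]
R4 ← R4 + (15)·R2: [0, 0, 0]
R5 ← R5 + (4)·R2: [0, 0, 0]
Echelon form has 2 nonzero rows, so rank(B) = 2.
The row space has dimension equal to the rank: 2.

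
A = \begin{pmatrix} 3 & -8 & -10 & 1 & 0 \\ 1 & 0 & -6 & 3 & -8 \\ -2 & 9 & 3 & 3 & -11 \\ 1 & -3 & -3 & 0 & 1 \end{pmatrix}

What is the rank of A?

Row reduce to echelon form.
R2 ← R2 − (1/3)·R1: [0, 8/3, -8/3, 8/3, -8]
R3 ← R3 + (2/3)·R1: [0, 11/3, -11/3, 11/3, -11]
R4 ← R4 − (1/3)·R1: [0, -1/3, 1/3, -1/3, 1]
R3 ← R3 − (11/8)·R2: [0, 0, 0, 0, 0]
R4 ← R4 + (1/8)·R2: [0, 0, 0, 0, 0]
Echelon form has 2 nonzero rows, so rank(A) = 2.

2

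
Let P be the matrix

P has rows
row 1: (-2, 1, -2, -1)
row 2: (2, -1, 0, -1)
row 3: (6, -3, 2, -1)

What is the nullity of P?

2

Row reduce to echelon form.
R2 ← R2 + R1: [0, 0, -2, -2]
R3 ← R3 + (3)·R1: [0, 0, -4, -4]
R3 ← R3 − (2)·R2: [0, 0, 0, 0]
2 nonzero rows, so rank(P) = 2.
P has 4 columns; by rank–nullity, nullity = 4 − 2 = 2.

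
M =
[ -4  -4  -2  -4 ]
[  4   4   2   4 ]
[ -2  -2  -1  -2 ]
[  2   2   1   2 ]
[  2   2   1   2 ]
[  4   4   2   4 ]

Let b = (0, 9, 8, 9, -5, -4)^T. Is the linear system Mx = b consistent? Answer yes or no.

Row reduce the augmented matrix [M | b].
R2 ← R2 + R1: [0, 0, 0, 0, 9]
R3 ← R3 − (1/2)·R1: [0, 0, 0, 0, 8]
R4 ← R4 + (1/2)·R1: [0, 0, 0, 0, 9]
R5 ← R5 + (1/2)·R1: [0, 0, 0, 0, -5]
R6 ← R6 + R1: [0, 0, 0, 0, -4]
R3 ← R3 − (8/9)·R2: [0, 0, 0, 0, 0]
R4 ← R4 − R2: [0, 0, 0, 0, 0]
R5 ← R5 + (5/9)·R2: [0, 0, 0, 0, 0]
R6 ← R6 + (4/9)·R2: [0, 0, 0, 0, 0]
The echelon form has 2 nonzero rows; the last pivot sits in the augmented column, so rank(M) = 1 but rank([M|b]) = 2.
Since the ranks differ, the system is inconsistent.

no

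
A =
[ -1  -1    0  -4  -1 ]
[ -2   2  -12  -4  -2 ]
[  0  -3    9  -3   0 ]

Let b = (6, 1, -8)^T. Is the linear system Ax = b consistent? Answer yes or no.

no

Row reduce the augmented matrix [A | b].
R2 ← R2 − (2)·R1: [0, 4, -12, 4, 0, -11]
R3 ← R3 + (3/4)·R2: [0, 0, 0, 0, 0, -65/4]
The echelon form has 3 nonzero rows; the last pivot sits in the augmented column, so rank(A) = 2 but rank([A|b]) = 3.
Since the ranks differ, the system is inconsistent.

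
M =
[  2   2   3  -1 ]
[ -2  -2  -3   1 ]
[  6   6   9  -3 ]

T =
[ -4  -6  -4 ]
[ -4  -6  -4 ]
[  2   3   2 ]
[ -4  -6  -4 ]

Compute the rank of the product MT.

1

First compute MT:
[[ -6,  -9,  -6],
 [  6,   9,   6],
 [-18, -27, -18]]
Now row reduce the product.
R2 ← R2 + R1: [0, 0, 0]
R3 ← R3 − (3)·R1: [0, 0, 0]
1 nonzero row, so rank(MT) = 1.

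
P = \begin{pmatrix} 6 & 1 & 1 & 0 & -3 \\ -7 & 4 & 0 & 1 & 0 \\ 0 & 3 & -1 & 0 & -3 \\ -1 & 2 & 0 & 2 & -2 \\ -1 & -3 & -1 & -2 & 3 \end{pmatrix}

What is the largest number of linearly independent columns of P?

Row reduce to echelon form.
R2 ← R2 + (7/6)·R1: [0, 31/6, 7/6, 1, -7/2]
R4 ← R4 + (1/6)·R1: [0, 13/6, 1/6, 2, -5/2]
R5 ← R5 + (1/6)·R1: [0, -17/6, -5/6, -2, 5/2]
R3 ← R3 − (18/31)·R2: [0, 0, -52/31, -18/31, -30/31]
R4 ← R4 − (13/31)·R2: [0, 0, -10/31, 49/31, -32/31]
R5 ← R5 + (17/31)·R2: [0, 0, -6/31, -45/31, 18/31]
R4 ← R4 − (5/26)·R3: [0, 0, 0, 22/13, -11/13]
R5 ← R5 − (3/26)·R3: [0, 0, 0, -18/13, 9/13]
R5 ← R5 + (9/11)·R4: [0, 0, 0, 0, 0]
Echelon form has 4 nonzero rows, so rank(P) = 4.
The rank gives the maximum number of linearly independent columns: 4.

4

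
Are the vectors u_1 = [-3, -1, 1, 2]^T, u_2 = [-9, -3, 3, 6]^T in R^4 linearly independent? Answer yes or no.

Form the matrix with these vectors as rows and row reduce.
R2 ← R2 − (3)·R1: [0, 0, 0, 0]
1 nonzero row, so the 2 vectors span a space of dimension 1.
Since 1 < 2, the vectors are linearly dependent.

no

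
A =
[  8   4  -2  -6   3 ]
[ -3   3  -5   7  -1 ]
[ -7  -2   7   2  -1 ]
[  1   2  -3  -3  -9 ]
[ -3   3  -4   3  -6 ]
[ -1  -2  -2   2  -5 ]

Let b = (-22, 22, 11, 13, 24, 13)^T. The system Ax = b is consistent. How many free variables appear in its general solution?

0

Row reduce the augmented matrix [A | b].
R2 ← R2 + (3/8)·R1: [0, 9/2, -23/4, 19/4, 1/8, 55/4]
R3 ← R3 + (7/8)·R1: [0, 3/2, 21/4, -13/4, 13/8, -33/4]
R4 ← R4 − (1/8)·R1: [0, 3/2, -11/4, -9/4, -75/8, 63/4]
R5 ← R5 + (3/8)·R1: [0, 9/2, -19/4, 3/4, -39/8, 63/4]
R6 ← R6 + (1/8)·R1: [0, -3/2, -9/4, 5/4, -37/8, 41/4]
R3 ← R3 − (1/3)·R2: [0, 0, 43/6, -29/6, 19/12, -77/6]
R4 ← R4 − (1/3)·R2: [0, 0, -5/6, -23/6, -113/12, 67/6]
R5 ← R5 − R2: [0, 0, 1, -4, -5, 2]
R6 ← R6 + (1/3)·R2: [0, 0, -25/6, 17/6, -55/12, 89/6]
R4 ← R4 + (5/43)·R3: [0, 0, 0, -189/43, -397/43, 416/43]
R5 ← R5 − (6/43)·R3: [0, 0, 0, -143/43, -449/86, 163/43]
R6 ← R6 + (25/43)·R3: [0, 0, 0, 1/43, -315/86, 317/43]
R5 ← R5 − (143/189)·R4: [0, 0, 0, 0, 667/378, -667/189]
R6 ← R6 + (1/189)·R4: [0, 0, 0, 0, -1403/378, 1403/189]
R6 ← R6 + (61/29)·R5: [0, 0, 0, 0, 0, 0]
The echelon form has 5 nonzero rows, and every pivot lies in the first 5 columns, so rank(A) = rank([A|b]) = 5.
The system is consistent.
Free variables = (unknowns) − (rank) = 5 − 5 = 0.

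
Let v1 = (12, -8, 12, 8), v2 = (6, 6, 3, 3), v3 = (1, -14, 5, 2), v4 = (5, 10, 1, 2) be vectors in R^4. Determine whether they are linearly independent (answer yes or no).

Form the matrix with these vectors as rows and row reduce.
R2 ← R2 − (1/2)·R1: [0, 10, -3, -1]
R3 ← R3 − (1/12)·R1: [0, -40/3, 4, 4/3]
R4 ← R4 − (5/12)·R1: [0, 40/3, -4, -4/3]
R3 ← R3 + (4/3)·R2: [0, 0, 0, 0]
R4 ← R4 − (4/3)·R2: [0, 0, 0, 0]
2 nonzero rows, so the 4 vectors span a space of dimension 2.
Since 2 < 4, the vectors are linearly dependent.

no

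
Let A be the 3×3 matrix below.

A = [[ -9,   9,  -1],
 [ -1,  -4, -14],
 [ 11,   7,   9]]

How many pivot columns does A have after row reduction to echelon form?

3

Row reduce to echelon form.
R2 ← R2 − (1/9)·R1: [0, -5, -125/9]
R3 ← R3 + (11/9)·R1: [0, 18, 70/9]
R3 ← R3 + (18/5)·R2: [0, 0, -380/9]
Echelon form has 3 nonzero rows, so rank(A) = 3.
Each nonzero row contributes one pivot column: 3 pivot columns.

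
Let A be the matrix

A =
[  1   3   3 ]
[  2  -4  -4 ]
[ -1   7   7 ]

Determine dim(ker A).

1

Row reduce to echelon form.
R2 ← R2 − (2)·R1: [0, -10, -10]
R3 ← R3 + R1: [0, 10, 10]
R3 ← R3 + R2: [0, 0, 0]
2 nonzero rows, so rank(A) = 2.
A has 3 columns; by rank–nullity, nullity = 3 − 2 = 1.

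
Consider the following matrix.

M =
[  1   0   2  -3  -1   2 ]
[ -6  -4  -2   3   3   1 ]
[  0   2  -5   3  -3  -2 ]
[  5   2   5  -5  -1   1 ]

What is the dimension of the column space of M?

Row reduce to echelon form.
R2 ← R2 + (6)·R1: [0, -4, 10, -15, -3, 13]
R4 ← R4 − (5)·R1: [0, 2, -5, 10, 4, -9]
R3 ← R3 + (1/2)·R2: [0, 0, 0, -9/2, -9/2, 9/2]
R4 ← R4 + (1/2)·R2: [0, 0, 0, 5/2, 5/2, -5/2]
R4 ← R4 + (5/9)·R3: [0, 0, 0, 0, 0, 0]
Echelon form has 3 nonzero rows, so rank(M) = 3.
The column space has dimension equal to the rank: 3.

3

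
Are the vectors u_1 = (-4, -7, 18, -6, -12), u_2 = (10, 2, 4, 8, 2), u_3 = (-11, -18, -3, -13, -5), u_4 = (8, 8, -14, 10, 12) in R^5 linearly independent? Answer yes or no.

Form the matrix with these vectors as rows and row reduce.
R2 ← R2 + (5/2)·R1: [0, -31/2, 49, -7, -28]
R3 ← R3 − (11/4)·R1: [0, 5/4, -105/2, 7/2, 28]
R4 ← R4 + (2)·R1: [0, -6, 22, -2, -12]
R3 ← R3 + (5/62)·R2: [0, 0, -1505/31, 91/31, 798/31]
R4 ← R4 − (12/31)·R2: [0, 0, 94/31, 22/31, -36/31]
R4 ← R4 + (94/1505)·R3: [0, 0, 0, 192/215, 96/215]
4 nonzero rows, so the 4 vectors span a space of dimension 4.
Since 4 = 4, the vectors are linearly independent.

yes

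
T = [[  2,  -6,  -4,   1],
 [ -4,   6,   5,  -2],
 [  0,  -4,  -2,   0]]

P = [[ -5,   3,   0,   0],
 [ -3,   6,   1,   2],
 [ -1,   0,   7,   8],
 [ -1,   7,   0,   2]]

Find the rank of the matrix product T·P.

First compute TP:
[[ 11, -23, -34, -42],
 [ -1,  10,  41,  48],
 [ 14, -24, -18, -24]]
Now row reduce the product.
R2 ← R2 + (1/11)·R1: [0, 87/11, 417/11, 486/11]
R3 ← R3 − (14/11)·R1: [0, 58/11, 278/11, 324/11]
R3 ← R3 − (2/3)·R2: [0, 0, 0, 0]
2 nonzero rows, so rank(TP) = 2.

2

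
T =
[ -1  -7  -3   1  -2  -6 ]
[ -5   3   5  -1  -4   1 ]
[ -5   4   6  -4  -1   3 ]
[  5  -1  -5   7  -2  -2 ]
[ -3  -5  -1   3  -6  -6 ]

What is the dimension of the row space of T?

3

Row reduce to echelon form.
R2 ← R2 − (5)·R1: [0, 38, 20, -6, 6, 31]
R3 ← R3 − (5)·R1: [0, 39, 21, -9, 9, 33]
R4 ← R4 + (5)·R1: [0, -36, -20, 12, -12, -32]
R5 ← R5 − (3)·R1: [0, 16, 8, 0, 0, 12]
R3 ← R3 − (39/38)·R2: [0, 0, 9/19, -54/19, 54/19, 45/38]
R4 ← R4 + (18/19)·R2: [0, 0, -20/19, 120/19, -120/19, -50/19]
R5 ← R5 − (8/19)·R2: [0, 0, -8/19, 48/19, -48/19, -20/19]
R4 ← R4 + (20/9)·R3: [0, 0, 0, 0, 0, 0]
R5 ← R5 + (8/9)·R3: [0, 0, 0, 0, 0, 0]
Echelon form has 3 nonzero rows, so rank(T) = 3.
The row space has dimension equal to the rank: 3.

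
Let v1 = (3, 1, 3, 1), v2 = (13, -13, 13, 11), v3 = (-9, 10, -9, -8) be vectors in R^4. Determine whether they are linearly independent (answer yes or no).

no

Form the matrix with these vectors as rows and row reduce.
R2 ← R2 − (13/3)·R1: [0, -52/3, 0, 20/3]
R3 ← R3 + (3)·R1: [0, 13, 0, -5]
R3 ← R3 + (3/4)·R2: [0, 0, 0, 0]
2 nonzero rows, so the 3 vectors span a space of dimension 2.
Since 2 < 3, the vectors are linearly dependent.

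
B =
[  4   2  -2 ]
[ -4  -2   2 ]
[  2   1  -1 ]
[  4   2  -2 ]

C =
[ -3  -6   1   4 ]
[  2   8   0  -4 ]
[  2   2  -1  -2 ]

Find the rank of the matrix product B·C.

1

First compute BC:
[[-12, -12,   6,  12],
 [ 12,  12,  -6, -12],
 [ -6,  -6,   3,   6],
 [-12, -12,   6,  12]]
Now row reduce the product.
R2 ← R2 + R1: [0, 0, 0, 0]
R3 ← R3 − (1/2)·R1: [0, 0, 0, 0]
R4 ← R4 − R1: [0, 0, 0, 0]
1 nonzero row, so rank(BC) = 1.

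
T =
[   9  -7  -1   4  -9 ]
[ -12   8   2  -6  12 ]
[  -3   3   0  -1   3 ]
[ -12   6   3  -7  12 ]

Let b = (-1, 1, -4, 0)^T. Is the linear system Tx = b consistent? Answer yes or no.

Row reduce the augmented matrix [T | b].
R2 ← R2 + (4/3)·R1: [0, -4/3, 2/3, -2/3, 0, -1/3]
R3 ← R3 + (1/3)·R1: [0, 2/3, -1/3, 1/3, 0, -13/3]
R4 ← R4 + (4/3)·R1: [0, -10/3, 5/3, -5/3, 0, -4/3]
R3 ← R3 + (1/2)·R2: [0, 0, 0, 0, 0, -9/2]
R4 ← R4 − (5/2)·R2: [0, 0, 0, 0, 0, -1/2]
R4 ← R4 − (1/9)·R3: [0, 0, 0, 0, 0, 0]
The echelon form has 3 nonzero rows; the last pivot sits in the augmented column, so rank(T) = 2 but rank([T|b]) = 3.
Since the ranks differ, the system is inconsistent.

no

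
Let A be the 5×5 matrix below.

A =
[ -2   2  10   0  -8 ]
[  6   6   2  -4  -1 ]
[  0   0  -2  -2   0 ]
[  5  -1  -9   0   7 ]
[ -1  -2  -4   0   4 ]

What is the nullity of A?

Row reduce to echelon form.
R2 ← R2 + (3)·R1: [0, 12, 32, -4, -25]
R4 ← R4 + (5/2)·R1: [0, 4, 16, 0, -13]
R5 ← R5 − (1/2)·R1: [0, -3, -9, 0, 8]
R4 ← R4 − (1/3)·R2: [0, 0, 16/3, 4/3, -14/3]
R5 ← R5 + (1/4)·R2: [0, 0, -1, -1, 7/4]
R4 ← R4 + (8/3)·R3: [0, 0, 0, -4, -14/3]
R5 ← R5 − (1/2)·R3: [0, 0, 0, 0, 7/4]
5 nonzero rows, so rank(A) = 5.
A has 5 columns; by rank–nullity, nullity = 5 − 5 = 0.

0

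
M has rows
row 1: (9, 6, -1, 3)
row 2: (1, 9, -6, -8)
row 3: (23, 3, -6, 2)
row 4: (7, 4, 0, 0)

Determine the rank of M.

4

Row reduce to echelon form.
R2 ← R2 − (1/9)·R1: [0, 25/3, -53/9, -25/3]
R3 ← R3 − (23/9)·R1: [0, -37/3, -31/9, -17/3]
R4 ← R4 − (7/9)·R1: [0, -2/3, 7/9, -7/3]
R3 ← R3 + (37/25)·R2: [0, 0, -304/25, -18]
R4 ← R4 + (2/25)·R2: [0, 0, 23/75, -3]
R4 ← R4 + (23/912)·R3: [0, 0, 0, -525/152]
Echelon form has 4 nonzero rows, so rank(M) = 4.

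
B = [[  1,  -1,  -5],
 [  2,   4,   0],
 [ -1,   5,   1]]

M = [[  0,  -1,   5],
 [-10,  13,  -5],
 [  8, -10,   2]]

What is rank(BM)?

2

First compute BM:
[[-30,  36,   0],
 [-40,  50, -10],
 [-42,  56, -28]]
Now row reduce the product.
R2 ← R2 − (4/3)·R1: [0, 2, -10]
R3 ← R3 − (7/5)·R1: [0, 28/5, -28]
R3 ← R3 − (14/5)·R2: [0, 0, 0]
2 nonzero rows, so rank(BM) = 2.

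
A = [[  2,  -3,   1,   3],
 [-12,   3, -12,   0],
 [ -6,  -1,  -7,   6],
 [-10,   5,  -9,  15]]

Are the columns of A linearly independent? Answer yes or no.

Row reduce A to echelon form.
R2 ← R2 + (6)·R1: [0, -15, -6, 18]
R3 ← R3 + (3)·R1: [0, -10, -4, 15]
R4 ← R4 + (5)·R1: [0, -10, -4, 30]
R3 ← R3 − (2/3)·R2: [0, 0, 0, 3]
R4 ← R4 − (2/3)·R2: [0, 0, 0, 18]
R4 ← R4 − (6)·R3: [0, 0, 0, 0]
3 pivots among 4 columns.
Only 3 < 4 pivot columns, so the columns are linearly dependent.

no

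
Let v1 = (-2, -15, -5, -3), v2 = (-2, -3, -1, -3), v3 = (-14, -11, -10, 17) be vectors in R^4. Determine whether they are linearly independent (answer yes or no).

yes

Form the matrix with these vectors as rows and row reduce.
R2 ← R2 − R1: [0, 12, 4, 0]
R3 ← R3 − (7)·R1: [0, 94, 25, 38]
R3 ← R3 − (47/6)·R2: [0, 0, -19/3, 38]
3 nonzero rows, so the 3 vectors span a space of dimension 3.
Since 3 = 3, the vectors are linearly independent.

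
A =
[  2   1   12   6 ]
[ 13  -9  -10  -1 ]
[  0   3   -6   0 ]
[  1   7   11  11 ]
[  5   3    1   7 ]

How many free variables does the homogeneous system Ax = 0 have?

0

Row reduce to echelon form.
R2 ← R2 − (13/2)·R1: [0, -31/2, -88, -40]
R4 ← R4 − (1/2)·R1: [0, 13/2, 5, 8]
R5 ← R5 − (5/2)·R1: [0, 1/2, -29, -8]
R3 ← R3 + (6/31)·R2: [0, 0, -714/31, -240/31]
R4 ← R4 + (13/31)·R2: [0, 0, -989/31, -272/31]
R5 ← R5 + (1/31)·R2: [0, 0, -987/31, -288/31]
R4 ← R4 − (989/714)·R3: [0, 0, 0, 232/119]
R5 ← R5 − (47/34)·R3: [0, 0, 0, 24/17]
R5 ← R5 − (21/29)·R4: [0, 0, 0, 0]
4 nonzero rows, so rank(A) = 4.
A has 4 columns; by rank–nullity, nullity = 4 − 4 = 0.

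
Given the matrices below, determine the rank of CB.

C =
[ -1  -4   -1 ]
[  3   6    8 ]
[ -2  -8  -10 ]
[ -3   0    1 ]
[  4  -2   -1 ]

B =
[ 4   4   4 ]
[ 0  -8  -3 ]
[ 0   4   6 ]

First compute CB:
[[ -4,  24,   2],
 [ 12,  -4,  42],
 [ -8,  16, -44],
 [-12,  -8,  -6],
 [ 16,  28,  16]]
Now row reduce the product.
R2 ← R2 + (3)·R1: [0, 68, 48]
R3 ← R3 − (2)·R1: [0, -32, -48]
R4 ← R4 − (3)·R1: [0, -80, -12]
R5 ← R5 + (4)·R1: [0, 124, 24]
R3 ← R3 + (8/17)·R2: [0, 0, -432/17]
R4 ← R4 + (20/17)·R2: [0, 0, 756/17]
R5 ← R5 − (31/17)·R2: [0, 0, -1080/17]
R4 ← R4 + (7/4)·R3: [0, 0, 0]
R5 ← R5 − (5/2)·R3: [0, 0, 0]
3 nonzero rows, so rank(CB) = 3.

3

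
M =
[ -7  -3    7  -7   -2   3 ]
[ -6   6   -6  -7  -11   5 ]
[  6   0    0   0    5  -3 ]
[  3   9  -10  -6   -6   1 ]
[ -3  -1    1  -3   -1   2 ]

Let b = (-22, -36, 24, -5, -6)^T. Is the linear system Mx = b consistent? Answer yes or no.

yes

Row reduce the augmented matrix [M | b].
R2 ← R2 − (6/7)·R1: [0, 60/7, -12, -1, -65/7, 17/7, -120/7]
R3 ← R3 + (6/7)·R1: [0, -18/7, 6, -6, 23/7, -3/7, 36/7]
R4 ← R4 + (3/7)·R1: [0, 54/7, -7, -9, -48/7, 16/7, -101/7]
R5 ← R5 − (3/7)·R1: [0, 2/7, -2, 0, -1/7, 5/7, 24/7]
R3 ← R3 + (3/10)·R2: [0, 0, 12/5, -63/10, 1/2, 3/10, 0]
R4 ← R4 − (9/10)·R2: [0, 0, 19/5, -81/10, 3/2, 1/10, 1]
R5 ← R5 − (1/30)·R2: [0, 0, -8/5, 1/30, 1/6, 19/30, 4]
R4 ← R4 − (19/12)·R3: [0, 0, 0, 15/8, 17/24, -3/8, 1]
R5 ← R5 + (2/3)·R3: [0, 0, 0, -25/6, 1/2, 5/6, 4]
R5 ← R5 + (20/9)·R4: [0, 0, 0, 0, 56/27, 0, 56/9]
The echelon form has 5 nonzero rows, and every pivot lies in the first 6 columns, so rank(M) = rank([M|b]) = 5.
The system is consistent.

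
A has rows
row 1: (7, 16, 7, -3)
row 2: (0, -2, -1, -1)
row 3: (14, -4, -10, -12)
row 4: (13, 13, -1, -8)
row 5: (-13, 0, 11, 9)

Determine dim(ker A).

Row reduce to echelon form.
R3 ← R3 − (2)·R1: [0, -36, -24, -6]
R4 ← R4 − (13/7)·R1: [0, -117/7, -14, -17/7]
R5 ← R5 + (13/7)·R1: [0, 208/7, 24, 24/7]
R3 ← R3 − (18)·R2: [0, 0, -6, 12]
R4 ← R4 − (117/14)·R2: [0, 0, -79/14, 83/14]
R5 ← R5 + (104/7)·R2: [0, 0, 64/7, -80/7]
R4 ← R4 − (79/84)·R3: [0, 0, 0, -75/14]
R5 ← R5 + (32/21)·R3: [0, 0, 0, 48/7]
R5 ← R5 + (32/25)·R4: [0, 0, 0, 0]
4 nonzero rows, so rank(A) = 4.
A has 4 columns; by rank–nullity, nullity = 4 − 4 = 0.

0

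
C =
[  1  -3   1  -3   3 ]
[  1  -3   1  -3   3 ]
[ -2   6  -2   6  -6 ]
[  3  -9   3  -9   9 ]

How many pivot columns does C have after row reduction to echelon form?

Row reduce to echelon form.
R2 ← R2 − R1: [0, 0, 0, 0, 0]
R3 ← R3 + (2)·R1: [0, 0, 0, 0, 0]
R4 ← R4 − (3)·R1: [0, 0, 0, 0, 0]
Echelon form has 1 nonzero row, so rank(C) = 1.
Each nonzero row contributes one pivot column: 1 pivot columns.

1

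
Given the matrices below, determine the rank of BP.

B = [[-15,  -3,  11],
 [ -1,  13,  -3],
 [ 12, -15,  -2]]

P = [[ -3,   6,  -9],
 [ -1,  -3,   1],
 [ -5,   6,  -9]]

First compute BP:
[[ -7, -15,  33],
 [  5, -63,  49],
 [-11, 105, -105]]
Now row reduce the product.
R2 ← R2 + (5/7)·R1: [0, -516/7, 508/7]
R3 ← R3 − (11/7)·R1: [0, 900/7, -1098/7]
R3 ← R3 + (75/43)·R2: [0, 0, -1302/43]
3 nonzero rows, so rank(BP) = 3.

3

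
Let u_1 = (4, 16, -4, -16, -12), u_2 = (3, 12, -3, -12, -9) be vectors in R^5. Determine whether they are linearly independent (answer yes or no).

no

Form the matrix with these vectors as rows and row reduce.
R2 ← R2 − (3/4)·R1: [0, 0, 0, 0, 0]
1 nonzero row, so the 2 vectors span a space of dimension 1.
Since 1 < 2, the vectors are linearly dependent.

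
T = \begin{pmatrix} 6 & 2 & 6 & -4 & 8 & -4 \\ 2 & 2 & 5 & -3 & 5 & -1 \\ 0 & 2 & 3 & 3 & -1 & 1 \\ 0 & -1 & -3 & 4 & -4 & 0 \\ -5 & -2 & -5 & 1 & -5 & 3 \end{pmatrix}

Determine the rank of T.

Row reduce to echelon form.
R2 ← R2 − (1/3)·R1: [0, 4/3, 3, -5/3, 7/3, 1/3]
R5 ← R5 + (5/6)·R1: [0, -1/3, 0, -7/3, 5/3, -1/3]
R3 ← R3 − (3/2)·R2: [0, 0, -3/2, 11/2, -9/2, 1/2]
R4 ← R4 + (3/4)·R2: [0, 0, -3/4, 11/4, -9/4, 1/4]
R5 ← R5 + (1/4)·R2: [0, 0, 3/4, -11/4, 9/4, -1/4]
R4 ← R4 − (1/2)·R3: [0, 0, 0, 0, 0, 0]
R5 ← R5 + (1/2)·R3: [0, 0, 0, 0, 0, 0]
Echelon form has 3 nonzero rows, so rank(T) = 3.

3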